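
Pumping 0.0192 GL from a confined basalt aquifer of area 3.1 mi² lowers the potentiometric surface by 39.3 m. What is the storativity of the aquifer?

S ≈ 6.1 × 10^-5

A = 3.1 mi² = 8.029 × 10^6 m²
ΔV = 0.0192 GL = 19200 m³
S = ΔV / (A × Δh) = 19200 m³ / (8.029 × 10^6 m² × 39.3 m) = 6.085 × 10^-5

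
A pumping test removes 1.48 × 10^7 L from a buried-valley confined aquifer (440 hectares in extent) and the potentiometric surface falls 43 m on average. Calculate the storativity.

A = 440 hectares = 4.4 × 10^6 m²
ΔV = 1.48 × 10^7 L = 14800 m³
S = ΔV / (A × Δh) = 14800 m³ / (4.4 × 10^6 m² × 43 m) = 7.822 × 10^-5

S ≈ 7.8 × 10^-5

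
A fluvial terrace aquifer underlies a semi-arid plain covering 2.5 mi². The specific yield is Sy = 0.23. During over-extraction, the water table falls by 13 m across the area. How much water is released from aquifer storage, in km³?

ΔV ≈ 0.0194 km³

A = 2.5 mi² = 6.475 × 10^6 m²
ΔV = Sy × A × Δh = 0.23 × 6.475 × 10^6 m² × 13 m = 1.936 × 10^7 m³
ΔV = 1.936 × 10^7 m³ = 0.01936 km³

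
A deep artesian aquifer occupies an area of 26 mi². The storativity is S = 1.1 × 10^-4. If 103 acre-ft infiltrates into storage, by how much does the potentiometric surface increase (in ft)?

Δh ≈ 56.3 ft

A = 26 mi² = 6.734 × 10^7 m²
ΔV = 103 acre-ft = 1.27 × 10^5 m³
Δh = ΔV / (S × A) = 1.27 × 10^5 m³ / (1.1 × 10^-4 × 6.734 × 10^7 m²) = 17.15 m
Δh = 17.15 m = 56.27 ft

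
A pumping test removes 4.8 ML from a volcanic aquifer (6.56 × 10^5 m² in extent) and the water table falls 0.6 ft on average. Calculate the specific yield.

Sy ≈ 0.04

Δh = 0.6 ft = 0.1829 m
ΔV = 4.8 ML = 4800 m³
Sy = ΔV / (A × Δh) = 4800 m³ / (6.56 × 10^5 m² × 0.1829 m) = 0.04001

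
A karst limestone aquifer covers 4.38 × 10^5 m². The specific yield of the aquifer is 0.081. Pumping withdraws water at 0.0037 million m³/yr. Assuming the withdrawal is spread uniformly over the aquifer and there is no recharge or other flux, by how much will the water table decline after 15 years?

Δh ≈ 1.56 m

Q = 0.0037 million m³/yr = 10.14 m³/d
t = 15 years = 5475 d
ΔV = Q × t = 10.14 m³/d × 5475 d = 55500 m³
Δh = ΔV / (Sy × A) = 55500 / (0.081 × 4.38 × 10^5) = 1.564 m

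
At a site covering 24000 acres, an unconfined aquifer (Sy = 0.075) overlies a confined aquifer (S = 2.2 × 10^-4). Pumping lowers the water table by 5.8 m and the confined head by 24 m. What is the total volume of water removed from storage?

A = 24000 acres = 9.712 × 10^7 m²
Unconfined: ΔV_u = Sy × A × Δh_u = 0.075 × 9.712 × 10^7 × 5.8 = 4.225 × 10^7 m³
Confined: ΔV_c = S × A × Δh_c = 2.2 × 10^-4 × 9.712 × 10^7 × 24 = 5.128 × 10^5 m³
Total ΔV = 4.225 × 10^7 + 5.128 × 10^5 = 4.276 × 10^7 m³

ΔV ≈ 4.28 × 10^7 m³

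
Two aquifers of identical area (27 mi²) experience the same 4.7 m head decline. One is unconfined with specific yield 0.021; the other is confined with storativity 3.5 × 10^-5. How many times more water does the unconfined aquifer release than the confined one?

A = 27 mi² = 6.993 × 10^7 m²
Unconfined: ΔV_u = Sy × A × Δh = 0.021 × 6.993 × 10^7 × 4.7 = 6.902 × 10^6 m³
Confined: ΔV_c = S × A × Δh = 3.5 × 10^-5 × 6.993 × 10^7 × 4.7 = 11500 m³
Ratio = ΔV_u / ΔV_c = Sy / S = 0.021 / 3.5 × 10^-5 = 600

ΔV_u / ΔV_c ≈ 600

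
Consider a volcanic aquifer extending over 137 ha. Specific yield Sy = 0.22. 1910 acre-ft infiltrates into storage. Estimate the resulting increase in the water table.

Δh ≈ 7.82 m

A = 137 ha = 1.37 × 10^6 m²
ΔV = 1910 acre-ft = 2.356 × 10^6 m³
Δh = ΔV / (Sy × A) = 2.356 × 10^6 m³ / (0.22 × 1.37 × 10^6 m²) = 7.817 m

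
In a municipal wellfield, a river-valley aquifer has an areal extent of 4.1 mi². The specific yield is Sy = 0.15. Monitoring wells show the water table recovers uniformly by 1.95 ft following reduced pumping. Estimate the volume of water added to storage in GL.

ΔV ≈ 0.947 GL

A = 4.1 mi² = 1.062 × 10^7 m²
Δh = 1.95 ft = 0.5944 m
ΔV = Sy × A × Δh = 0.15 × 1.062 × 10^7 m² × 0.5944 m = 9.467 × 10^5 m³
ΔV = 9.467 × 10^5 m³ = 0.9467 GL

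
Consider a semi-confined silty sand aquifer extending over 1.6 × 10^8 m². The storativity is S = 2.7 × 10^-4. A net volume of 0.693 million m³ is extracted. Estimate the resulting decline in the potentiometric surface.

ΔV = 0.693 million m³ = 6.93 × 10^5 m³
Δh = ΔV / (S × A) = 6.93 × 10^5 m³ / (2.7 × 10^-4 × 1.6 × 10^8 m²) = 16.04 m

Δh ≈ 16 m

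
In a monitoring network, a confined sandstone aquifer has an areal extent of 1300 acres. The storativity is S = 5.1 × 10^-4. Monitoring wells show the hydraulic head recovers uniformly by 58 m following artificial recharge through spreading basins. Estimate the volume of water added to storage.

A = 1300 acres = 5.261 × 10^6 m²
ΔV = S × A × Δh = 5.1 × 10^-4 × 5.261 × 10^6 m² × 58 m = 1.556 × 10^5 m³

ΔV ≈ 1.56 × 10^5 m³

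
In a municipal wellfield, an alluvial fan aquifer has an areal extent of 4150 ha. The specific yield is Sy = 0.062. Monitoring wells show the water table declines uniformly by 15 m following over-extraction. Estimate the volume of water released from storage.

A = 4150 ha = 4.15 × 10^7 m²
ΔV = Sy × A × Δh = 0.062 × 4.15 × 10^7 m² × 15 m = 3.86 × 10^7 m³

ΔV ≈ 3.86 × 10^7 m³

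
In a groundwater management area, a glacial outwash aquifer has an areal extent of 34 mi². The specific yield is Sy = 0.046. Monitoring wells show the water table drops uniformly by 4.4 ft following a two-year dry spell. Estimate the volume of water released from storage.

A = 34 mi² = 8.806 × 10^7 m²
Δh = 4.4 ft = 1.341 m
ΔV = Sy × A × Δh = 0.046 × 8.806 × 10^7 m² × 1.341 m = 5.433 × 10^6 m³

ΔV ≈ 5.43 × 10^6 m³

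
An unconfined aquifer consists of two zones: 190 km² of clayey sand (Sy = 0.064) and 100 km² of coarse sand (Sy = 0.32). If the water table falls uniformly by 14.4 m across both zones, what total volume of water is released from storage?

A₁ = 190 km² = 1.9 × 10^8 m²; A₂ = 100 km² = 1 × 10^8 m²
ΔV₁ = 0.064 × 1.9 × 10^8 × 14.4 = 1.751 × 10^8 m³
ΔV₂ = 0.32 × 1 × 10^8 × 14.4 = 4.608 × 10^8 m³
ΔV = ΔV₁ + ΔV₂ = 6.359 × 10^8 m³

ΔV ≈ 6.36 × 10^8 m³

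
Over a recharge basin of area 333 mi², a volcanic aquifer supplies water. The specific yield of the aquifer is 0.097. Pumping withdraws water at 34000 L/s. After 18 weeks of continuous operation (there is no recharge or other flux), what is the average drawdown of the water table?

Δh ≈ 4.42 m

A = 333 mi² = 8.625 × 10^8 m²
Q = 34000 L/s = 2.938 × 10^6 m³/d
t = 18 weeks = 126 d
ΔV = Q × t = 2.938 × 10^6 m³/d × 126 d = 3.701 × 10^8 m³
Δh = ΔV / (Sy × A) = 3.701 × 10^8 / (0.097 × 8.625 × 10^8) = 4.424 m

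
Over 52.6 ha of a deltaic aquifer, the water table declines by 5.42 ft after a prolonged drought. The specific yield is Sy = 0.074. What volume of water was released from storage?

A = 52.6 ha = 5.26 × 10^5 m²
Δh = 5.42 ft = 1.652 m
ΔV = Sy × A × Δh = 0.074 × 5.26 × 10^5 m² × 1.652 m = 64300 m³

ΔV ≈ 64300 m³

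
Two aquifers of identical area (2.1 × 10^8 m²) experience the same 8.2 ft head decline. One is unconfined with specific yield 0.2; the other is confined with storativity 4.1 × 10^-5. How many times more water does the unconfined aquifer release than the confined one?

ΔV_u / ΔV_c ≈ 4880

Δh = 8.2 ft = 2.499 m
Unconfined: ΔV_u = Sy × A × Δh = 0.2 × 2.1 × 10^8 × 2.499 = 1.05 × 10^8 m³
Confined: ΔV_c = S × A × Δh = 4.1 × 10^-5 × 2.1 × 10^8 × 2.499 = 21520 m³
Ratio = ΔV_u / ΔV_c = Sy / S = 0.2 / 4.1 × 10^-5 = 4878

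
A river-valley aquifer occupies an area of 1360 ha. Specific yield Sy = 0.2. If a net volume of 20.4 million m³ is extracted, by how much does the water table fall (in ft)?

A = 1360 ha = 1.36 × 10^7 m²
ΔV = 20.4 million m³ = 2.04 × 10^7 m³
Δh = ΔV / (Sy × A) = 2.04 × 10^7 m³ / (0.2 × 1.36 × 10^7 m²) = 7.5 m
Δh = 7.5 m = 24.61 ft

Δh ≈ 24.6 ft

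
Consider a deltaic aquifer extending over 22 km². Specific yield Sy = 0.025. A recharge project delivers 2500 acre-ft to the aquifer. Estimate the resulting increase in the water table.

A = 22 km² = 2.2 × 10^7 m²
ΔV = 2500 acre-ft = 3.084 × 10^6 m³
Δh = ΔV / (Sy × A) = 3.084 × 10^6 m³ / (0.025 × 2.2 × 10^7 m²) = 5.607 m

Δh ≈ 5.61 m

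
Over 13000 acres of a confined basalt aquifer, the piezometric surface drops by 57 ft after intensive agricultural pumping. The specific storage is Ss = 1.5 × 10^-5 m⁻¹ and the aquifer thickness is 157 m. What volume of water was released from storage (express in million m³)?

S = Ss × b = 1.5 × 10^-5 m⁻¹ × 157 m = 2.355 × 10^-3
A = 13000 acres = 5.261 × 10^7 m²
Δh = 57 ft = 17.37 m
ΔV = S × A × Δh = 0.002355 × 5.261 × 10^7 m² × 17.37 m = 2.152 × 10^6 m³
ΔV = 2.152 × 10^6 m³ = 2.152 million m³

ΔV ≈ 2.15 million m³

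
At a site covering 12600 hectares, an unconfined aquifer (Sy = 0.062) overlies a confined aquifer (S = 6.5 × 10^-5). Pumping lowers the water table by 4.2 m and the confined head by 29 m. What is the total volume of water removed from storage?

ΔV ≈ 3.3 × 10^7 m³

A = 12600 hectares = 1.26 × 10^8 m²
Unconfined: ΔV_u = Sy × A × Δh_u = 0.062 × 1.26 × 10^8 × 4.2 = 3.281 × 10^7 m³
Confined: ΔV_c = S × A × Δh_c = 6.5 × 10^-5 × 1.26 × 10^8 × 29 = 2.375 × 10^5 m³
Total ΔV = 3.281 × 10^7 + 2.375 × 10^5 = 3.305 × 10^7 m³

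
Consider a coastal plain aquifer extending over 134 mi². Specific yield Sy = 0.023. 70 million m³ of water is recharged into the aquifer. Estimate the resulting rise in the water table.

Δh ≈ 8.77 m

A = 134 mi² = 3.471 × 10^8 m²
ΔV = 70 million m³ = 7 × 10^7 m³
Δh = ΔV / (Sy × A) = 7 × 10^7 m³ / (0.023 × 3.471 × 10^8 m²) = 8.769 m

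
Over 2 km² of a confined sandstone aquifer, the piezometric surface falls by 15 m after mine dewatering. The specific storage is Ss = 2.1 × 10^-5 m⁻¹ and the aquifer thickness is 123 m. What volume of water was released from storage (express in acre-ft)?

ΔV ≈ 62.8 acre-ft

S = Ss × b = 2.1 × 10^-5 m⁻¹ × 123 m = 2.583 × 10^-3
A = 2 km² = 2 × 10^6 m²
ΔV = S × A × Δh = 0.002583 × 2 × 10^6 m² × 15 m = 77490 m³
ΔV = 77490 m³ = 62.82 acre-ft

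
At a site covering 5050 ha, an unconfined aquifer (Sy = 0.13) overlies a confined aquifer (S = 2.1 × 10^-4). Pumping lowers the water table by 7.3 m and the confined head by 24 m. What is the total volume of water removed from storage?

A = 5050 ha = 5.05 × 10^7 m²
Unconfined: ΔV_u = Sy × A × Δh_u = 0.13 × 5.05 × 10^7 × 7.3 = 4.792 × 10^7 m³
Confined: ΔV_c = S × A × Δh_c = 2.1 × 10^-4 × 5.05 × 10^7 × 24 = 2.545 × 10^5 m³
Total ΔV = 4.792 × 10^7 + 2.545 × 10^5 = 4.818 × 10^7 m³

ΔV ≈ 4.82 × 10^7 m³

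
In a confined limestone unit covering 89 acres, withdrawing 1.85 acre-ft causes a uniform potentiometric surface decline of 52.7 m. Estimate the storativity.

A = 89 acres = 3.602 × 10^5 m²
ΔV = 1.85 acre-ft = 2282 m³
S = ΔV / (A × Δh) = 2282 m³ / (3.602 × 10^5 m² × 52.7 m) = 1.202 × 10^-4

S ≈ 1.2 × 10^-4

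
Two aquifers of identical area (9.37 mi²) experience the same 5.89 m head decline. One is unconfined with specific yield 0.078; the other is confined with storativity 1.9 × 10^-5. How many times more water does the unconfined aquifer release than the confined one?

ΔV_u / ΔV_c ≈ 4110

A = 9.37 mi² = 2.427 × 10^7 m²
Unconfined: ΔV_u = Sy × A × Δh = 0.078 × 2.427 × 10^7 × 5.89 = 1.115 × 10^7 m³
Confined: ΔV_c = S × A × Δh = 1.9 × 10^-5 × 2.427 × 10^7 × 5.89 = 2716 m³
Ratio = ΔV_u / ΔV_c = Sy / S = 0.078 / 1.9 × 10^-5 = 4105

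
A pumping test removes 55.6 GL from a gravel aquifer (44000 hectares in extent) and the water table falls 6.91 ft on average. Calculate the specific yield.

Sy ≈ 0.06

A = 44000 hectares = 4.4 × 10^8 m²
Δh = 6.91 ft = 2.106 m
ΔV = 55.6 GL = 5.56 × 10^7 m³
Sy = ΔV / (A × Δh) = 5.56 × 10^7 m³ / (4.4 × 10^8 m² × 2.106 m) = 0.06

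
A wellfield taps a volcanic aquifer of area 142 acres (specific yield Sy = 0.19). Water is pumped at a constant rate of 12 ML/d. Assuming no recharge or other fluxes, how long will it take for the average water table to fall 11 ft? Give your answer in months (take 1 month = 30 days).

t ≈ 1.02 months

A = 142 acres = 5.747 × 10^5 m²
Δh = 11 ft = 3.353 m
ΔV = Sy × A × Δh = 0.19 × 5.747 × 10^5 × 3.353 = 3.661 × 10^5 m³
Q = 12 ML/d = 12000 m³/d
t = ΔV / Q = 3.661 × 10^5 m³ / 12000 m³/d = 30.51 d
t = 30.51 d ≈ 1.017 months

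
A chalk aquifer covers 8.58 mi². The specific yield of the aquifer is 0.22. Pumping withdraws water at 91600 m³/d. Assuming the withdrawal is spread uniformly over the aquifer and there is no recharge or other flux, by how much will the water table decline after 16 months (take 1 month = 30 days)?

A = 8.58 mi² = 2.222 × 10^7 m²
t = 16 months = 480 d
ΔV = Q × t = 91600 m³/d × 480 d = 4.397 × 10^7 m³
Δh = ΔV / (Sy × A) = 4.397 × 10^7 / (0.22 × 2.222 × 10^7) = 8.994 m

Δh ≈ 8.99 m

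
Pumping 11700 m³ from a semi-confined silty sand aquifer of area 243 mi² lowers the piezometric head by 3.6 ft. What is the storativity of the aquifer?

S ≈ 1.7 × 10^-5

A = 243 mi² = 6.294 × 10^8 m²
Δh = 3.6 ft = 1.097 m
S = ΔV / (A × Δh) = 11700 m³ / (6.294 × 10^8 m² × 1.097 m) = 1.694 × 10^-5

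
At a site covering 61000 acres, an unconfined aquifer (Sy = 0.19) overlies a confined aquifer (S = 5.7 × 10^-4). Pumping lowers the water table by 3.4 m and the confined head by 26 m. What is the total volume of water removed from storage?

ΔV ≈ 1.63 × 10^8 m³

A = 61000 acres = 2.469 × 10^8 m²
Unconfined: ΔV_u = Sy × A × Δh_u = 0.19 × 2.469 × 10^8 × 3.4 = 1.595 × 10^8 m³
Confined: ΔV_c = S × A × Δh_c = 5.7 × 10^-4 × 2.469 × 10^8 × 26 = 3.658 × 10^6 m³
Total ΔV = 1.595 × 10^8 + 3.658 × 10^6 = 1.631 × 10^8 m³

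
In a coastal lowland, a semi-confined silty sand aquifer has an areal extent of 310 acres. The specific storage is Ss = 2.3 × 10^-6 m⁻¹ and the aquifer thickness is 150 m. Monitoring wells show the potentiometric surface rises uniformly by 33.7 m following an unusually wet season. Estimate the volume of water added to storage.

S = Ss × b = 2.3 × 10^-6 m⁻¹ × 150 m = 3.45 × 10^-4
A = 310 acres = 1.255 × 10^6 m²
ΔV = S × A × Δh = 3.45 × 10^-4 × 1.255 × 10^6 m² × 33.7 m = 14590 m³

ΔV ≈ 14600 m³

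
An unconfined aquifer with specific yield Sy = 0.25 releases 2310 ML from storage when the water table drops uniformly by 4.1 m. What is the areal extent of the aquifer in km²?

ΔV = 2310 ML = 2.31 × 10^6 m³
A = ΔV / (Sy × Δh) = 2.31 × 10^6 / (0.25 × 4.1) = 2.254 × 10^6 m²
A = 2.254 × 10^6 m² = 2.254 km²

A ≈ 2.25 km²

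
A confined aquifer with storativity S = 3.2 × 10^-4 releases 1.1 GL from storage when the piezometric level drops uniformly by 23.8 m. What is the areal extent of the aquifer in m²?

A ≈ 1.44 × 10^8 m²

ΔV = 1.1 GL = 1.1 × 10^6 m³
A = ΔV / (S × Δh) = 1.1 × 10^6 / (3.2 × 10^-4 × 23.8) = 1.444 × 10^8 m²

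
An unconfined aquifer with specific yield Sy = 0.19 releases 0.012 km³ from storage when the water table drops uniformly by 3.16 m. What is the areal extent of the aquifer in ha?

ΔV = 0.012 km³ = 1.2 × 10^7 m³
A = ΔV / (Sy × Δh) = 1.2 × 10^7 / (0.19 × 3.16) = 1.999 × 10^7 m²
A = 1.999 × 10^7 m² = 1999 ha

A ≈ 2000 ha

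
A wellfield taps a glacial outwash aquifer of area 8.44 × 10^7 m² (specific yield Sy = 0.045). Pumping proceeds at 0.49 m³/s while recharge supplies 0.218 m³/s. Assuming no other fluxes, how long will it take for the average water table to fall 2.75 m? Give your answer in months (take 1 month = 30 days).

t ≈ 14.8 months

ΔV = Sy × A × Δh = 0.045 × 8.44 × 10^7 × 2.75 = 1.044 × 10^7 m³
Net withdrawal = 0.49 − 0.218 = 0.272 m³/s = 23500 m³/d
t = ΔV / Q = 1.044 × 10^7 m³ / 23500 m³/d = 444.4 d
t = 444.4 d ≈ 14.81 months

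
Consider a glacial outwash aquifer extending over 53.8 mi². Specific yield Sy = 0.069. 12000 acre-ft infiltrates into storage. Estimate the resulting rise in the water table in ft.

A = 53.8 mi² = 1.393 × 10^8 m²
ΔV = 12000 acre-ft = 1.48 × 10^7 m³
Δh = ΔV / (Sy × A) = 1.48 × 10^7 m³ / (0.069 × 1.393 × 10^8 m²) = 1.54 m
Δh = 1.54 m = 5.051 ft

Δh ≈ 5.05 ft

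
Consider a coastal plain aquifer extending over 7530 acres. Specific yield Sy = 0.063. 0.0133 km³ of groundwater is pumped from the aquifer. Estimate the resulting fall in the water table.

A = 7530 acres = 3.047 × 10^7 m²
ΔV = 0.0133 km³ = 1.33 × 10^7 m³
Δh = ΔV / (Sy × A) = 1.33 × 10^7 m³ / (0.063 × 3.047 × 10^7 m²) = 6.928 m

Δh ≈ 6.93 m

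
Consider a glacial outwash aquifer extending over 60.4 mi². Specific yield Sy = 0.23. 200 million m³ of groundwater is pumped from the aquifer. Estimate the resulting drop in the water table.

Δh ≈ 5.56 m

A = 60.4 mi² = 1.564 × 10^8 m²
ΔV = 200 million m³ = 2 × 10^8 m³
Δh = ΔV / (Sy × A) = 2 × 10^8 m³ / (0.23 × 1.564 × 10^8 m²) = 5.559 m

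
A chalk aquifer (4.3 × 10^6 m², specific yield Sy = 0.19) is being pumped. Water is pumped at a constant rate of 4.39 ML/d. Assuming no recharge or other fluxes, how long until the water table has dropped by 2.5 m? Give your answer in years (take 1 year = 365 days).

t ≈ 1.27 years

ΔV = Sy × A × Δh = 0.19 × 4.3 × 10^6 × 2.5 = 2.042 × 10^6 m³
Q = 4.39 ML/d = 4390 m³/d
t = ΔV / Q = 2.042 × 10^6 m³ / 4390 m³/d = 465.3 d
t = 465.3 d ≈ 1.275 years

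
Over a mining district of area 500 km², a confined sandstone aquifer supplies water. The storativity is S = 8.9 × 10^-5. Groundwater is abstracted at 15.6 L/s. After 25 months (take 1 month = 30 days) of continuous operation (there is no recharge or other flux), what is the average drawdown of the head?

A = 500 km² = 5 × 10^8 m²
Q = 15.6 L/s = 1348 m³/d
t = 25 months = 750 d
ΔV = Q × t = 1348 m³/d × 750 d = 1.011 × 10^6 m³
Δh = ΔV / (S × A) = 1.011 × 10^6 / (8.9 × 10^-5 × 5 × 10^8) = 22.72 m

Δh ≈ 22.7 m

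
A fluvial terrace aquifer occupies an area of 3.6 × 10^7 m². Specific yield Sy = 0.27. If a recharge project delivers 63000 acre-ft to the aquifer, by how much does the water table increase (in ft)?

ΔV = 63000 acre-ft = 7.771 × 10^7 m³
Δh = ΔV / (Sy × A) = 7.771 × 10^7 m³ / (0.27 × 3.6 × 10^7 m²) = 7.995 m
Δh = 7.995 m = 26.23 ft

Δh ≈ 26.2 ft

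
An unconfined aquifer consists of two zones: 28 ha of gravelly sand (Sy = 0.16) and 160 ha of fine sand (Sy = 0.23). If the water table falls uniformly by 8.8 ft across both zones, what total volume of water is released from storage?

ΔV ≈ 1.11 × 10^6 m³

A₁ = 28 ha = 2.8 × 10^5 m²; A₂ = 160 ha = 1.6 × 10^6 m²
Δh = 8.8 ft = 2.682 m
ΔV₁ = 0.16 × 2.8 × 10^5 × 2.682 = 1.202 × 10^5 m³
ΔV₂ = 0.23 × 1.6 × 10^6 × 2.682 = 9.871 × 10^5 m³
ΔV = ΔV₁ + ΔV₂ = 1.107 × 10^6 m³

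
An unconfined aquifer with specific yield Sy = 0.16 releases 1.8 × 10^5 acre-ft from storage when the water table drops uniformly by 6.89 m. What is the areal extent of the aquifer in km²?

ΔV = 1.8 × 10^5 acre-ft = 2.22 × 10^8 m³
A = ΔV / (Sy × Δh) = 2.22 × 10^8 / (0.16 × 6.89) = 2.014 × 10^8 m²
A = 2.014 × 10^8 m² = 201.4 km²

A ≈ 201 km²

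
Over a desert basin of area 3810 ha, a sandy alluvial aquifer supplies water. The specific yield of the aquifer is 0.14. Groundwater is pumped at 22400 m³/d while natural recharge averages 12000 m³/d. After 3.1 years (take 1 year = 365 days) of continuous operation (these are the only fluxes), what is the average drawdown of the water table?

Δh ≈ 2.21 m

A = 3810 ha = 3.81 × 10^7 m²
Net abstraction = 22400 − 12000 = 10400 m³/d
t = 3.1 years = 1132 d
ΔV = Q × t = 10400 m³/d × 1132 d = 1.177 × 10^7 m³
Δh = ΔV / (Sy × A) = 1.177 × 10^7 / (0.14 × 3.81 × 10^7) = 2.206 m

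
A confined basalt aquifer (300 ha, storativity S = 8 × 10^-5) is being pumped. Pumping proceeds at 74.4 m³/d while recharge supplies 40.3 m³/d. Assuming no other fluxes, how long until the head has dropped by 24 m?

t ≈ 169 days

A = 300 ha = 3 × 10^6 m²
ΔV = S × A × Δh = 8 × 10^-5 × 3 × 10^6 × 24 = 5760 m³
Net withdrawal = 74.4 − 40.3 = 34.1 m³/d
t = ΔV / Q = 5760 m³ / 34.1 m³/d = 168.9 d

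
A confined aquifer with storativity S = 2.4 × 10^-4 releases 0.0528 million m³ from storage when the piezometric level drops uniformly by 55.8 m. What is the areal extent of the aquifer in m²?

ΔV = 0.0528 million m³ = 52800 m³
A = ΔV / (S × Δh) = 52800 / (2.4 × 10^-4 × 55.8) = 3.943 × 10^6 m²

A ≈ 3.94 × 10^6 m²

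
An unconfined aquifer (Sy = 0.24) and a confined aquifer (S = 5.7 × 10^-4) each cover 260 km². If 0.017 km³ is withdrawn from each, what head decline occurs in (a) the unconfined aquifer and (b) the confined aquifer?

A = 260 km² = 2.6 × 10^8 m²
ΔV = 0.017 km³ = 1.7 × 10^7 m³
Unconfined: Δh_u = ΔV/(Sy·A) = 1.7 × 10^7/(0.24 × 2.6 × 10^8) = 0.2724 m
Confined: Δh_c = ΔV/(S·A) = 1.7 × 10^7/(5.7 × 10^-4 × 2.6 × 10^8) = 114.7 m

Δh_u ≈ 0.272 m; Δh_c ≈ 115 m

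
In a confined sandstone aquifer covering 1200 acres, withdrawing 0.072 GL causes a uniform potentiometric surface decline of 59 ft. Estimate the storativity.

A = 1200 acres = 4.856 × 10^6 m²
Δh = 59 ft = 17.98 m
ΔV = 0.072 GL = 72000 m³
S = ΔV / (A × Δh) = 72000 m³ / (4.856 × 10^6 m² × 17.98 m) = 8.245 × 10^-4

S ≈ 8.2 × 10^-4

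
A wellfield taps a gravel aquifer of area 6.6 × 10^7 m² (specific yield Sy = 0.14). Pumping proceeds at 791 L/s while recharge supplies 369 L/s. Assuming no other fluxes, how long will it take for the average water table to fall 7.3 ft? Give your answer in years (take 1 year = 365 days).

t ≈ 1.54 years

Δh = 7.3 ft = 2.225 m
ΔV = Sy × A × Δh = 0.14 × 6.6 × 10^7 × 2.225 = 2.056 × 10^7 m³
Net withdrawal = 791 − 369 = 422 L/s = 36460 m³/d
t = ΔV / Q = 2.056 × 10^7 m³ / 36460 m³/d = 563.9 d
t = 563.9 d ≈ 1.545 years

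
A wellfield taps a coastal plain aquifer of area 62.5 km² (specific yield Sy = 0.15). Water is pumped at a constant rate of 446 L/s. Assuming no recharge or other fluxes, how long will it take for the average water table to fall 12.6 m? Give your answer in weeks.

t ≈ 438 weeks

A = 62.5 km² = 6.25 × 10^7 m²
ΔV = Sy × A × Δh = 0.15 × 6.25 × 10^7 × 12.6 = 1.181 × 10^8 m³
Q = 446 L/s = 38530 m³/d
t = ΔV / Q = 1.181 × 10^8 m³ / 38530 m³/d = 3065 d
t = 3065 d ≈ 437.9 weeks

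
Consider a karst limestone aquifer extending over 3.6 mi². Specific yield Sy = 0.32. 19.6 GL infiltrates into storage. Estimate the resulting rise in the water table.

A = 3.6 mi² = 9.324 × 10^6 m²
ΔV = 19.6 GL = 1.96 × 10^7 m³
Δh = ΔV / (Sy × A) = 1.96 × 10^7 m³ / (0.32 × 9.324 × 10^6 m²) = 6.569 m

Δh ≈ 6.57 m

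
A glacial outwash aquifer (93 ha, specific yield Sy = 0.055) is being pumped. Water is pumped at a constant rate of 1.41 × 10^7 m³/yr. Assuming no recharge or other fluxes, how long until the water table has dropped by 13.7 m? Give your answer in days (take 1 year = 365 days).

t ≈ 18.1 days

A = 93 ha = 9.3 × 10^5 m²
ΔV = Sy × A × Δh = 0.055 × 9.3 × 10^5 × 13.7 = 7.008 × 10^5 m³
Q = 1.41 × 10^7 m³/yr = 38630 m³/d
t = ΔV / Q = 7.008 × 10^5 m³ / 38630 m³/d = 18.14 d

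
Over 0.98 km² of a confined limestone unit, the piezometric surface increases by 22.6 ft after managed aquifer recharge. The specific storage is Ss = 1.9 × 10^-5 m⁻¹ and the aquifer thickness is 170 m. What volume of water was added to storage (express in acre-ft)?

S = Ss × b = 1.9 × 10^-5 m⁻¹ × 170 m = 3.23 × 10^-3
A = 0.98 km² = 9.8 × 10^5 m²
Δh = 22.6 ft = 6.888 m
ΔV = S × A × Δh = 0.00323 × 9.8 × 10^5 m² × 6.888 m = 21800 m³
ΔV = 21800 m³ = 17.68 acre-ft

ΔV ≈ 17.7 acre-ft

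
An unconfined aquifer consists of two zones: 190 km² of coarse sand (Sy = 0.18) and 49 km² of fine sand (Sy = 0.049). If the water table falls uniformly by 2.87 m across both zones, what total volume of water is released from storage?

A₁ = 190 km² = 1.9 × 10^8 m²; A₂ = 49 km² = 4.9 × 10^7 m²
ΔV₁ = 0.18 × 1.9 × 10^8 × 2.87 = 9.815 × 10^7 m³
ΔV₂ = 0.049 × 4.9 × 10^7 × 2.87 = 6.891 × 10^6 m³
ΔV = ΔV₁ + ΔV₂ = 1.05 × 10^8 m³

ΔV ≈ 1.05 × 10^8 m³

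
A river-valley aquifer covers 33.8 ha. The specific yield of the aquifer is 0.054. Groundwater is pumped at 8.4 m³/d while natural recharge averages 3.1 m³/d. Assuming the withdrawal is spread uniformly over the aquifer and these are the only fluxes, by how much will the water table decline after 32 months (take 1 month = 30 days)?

Δh ≈ 0.279 m

A = 33.8 ha = 3.38 × 10^5 m²
Net abstraction = 8.4 − 3.1 = 5.3 m³/d
t = 32 months = 960 d
ΔV = Q × t = 5.3 m³/d × 960 d = 5088 m³
Δh = ΔV / (Sy × A) = 5088 / (0.054 × 3.38 × 10^5) = 0.2788 m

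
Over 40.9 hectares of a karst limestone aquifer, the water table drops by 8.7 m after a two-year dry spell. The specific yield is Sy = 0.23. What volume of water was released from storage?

A = 40.9 hectares = 4.09 × 10^5 m²
ΔV = Sy × A × Δh = 0.23 × 4.09 × 10^5 m² × 8.7 m = 8.184 × 10^5 m³

ΔV ≈ 8.18 × 10^5 m³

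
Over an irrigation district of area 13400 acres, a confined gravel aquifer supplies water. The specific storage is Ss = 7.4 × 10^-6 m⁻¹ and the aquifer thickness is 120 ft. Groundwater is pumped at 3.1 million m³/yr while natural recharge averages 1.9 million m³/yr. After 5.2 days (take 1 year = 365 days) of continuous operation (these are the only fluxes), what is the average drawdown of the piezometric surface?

b = 120 ft = 36.58 m
S = Ss × b = 7.4 × 10^-6 m⁻¹ × 36.58 m = 2.707 × 10^-4
A = 13400 acres = 5.423 × 10^7 m²
Net abstraction = 3.1 − 1.9 = 1.2 million m³/yr
Q_net = 1.2 million m³/yr = 3288 m³/d
ΔV = Q × t = 3288 m³/d × 5.2 d = 17100 m³
Δh = ΔV / (S × A) = 17100 / (2.707 × 10^-4 × 5.423 × 10^7) = 1.165 m

Δh ≈ 1.16 m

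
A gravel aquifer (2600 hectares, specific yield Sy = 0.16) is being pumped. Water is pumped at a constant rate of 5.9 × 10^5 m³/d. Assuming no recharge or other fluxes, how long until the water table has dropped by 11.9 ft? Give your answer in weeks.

t ≈ 3.65 weeks

A = 2600 hectares = 2.6 × 10^7 m²
Δh = 11.9 ft = 3.627 m
ΔV = Sy × A × Δh = 0.16 × 2.6 × 10^7 × 3.627 = 1.509 × 10^7 m³
t = ΔV / Q = 1.509 × 10^7 m³ / 5.9 × 10^5 m³/d = 25.57 d
t = 25.57 d ≈ 3.653 weeks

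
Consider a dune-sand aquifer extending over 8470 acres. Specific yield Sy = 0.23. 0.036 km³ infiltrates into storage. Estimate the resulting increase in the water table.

Δh ≈ 4.57 m

A = 8470 acres = 3.428 × 10^7 m²
ΔV = 0.036 km³ = 3.6 × 10^7 m³
Δh = ΔV / (Sy × A) = 3.6 × 10^7 m³ / (0.23 × 3.428 × 10^7 m²) = 4.566 m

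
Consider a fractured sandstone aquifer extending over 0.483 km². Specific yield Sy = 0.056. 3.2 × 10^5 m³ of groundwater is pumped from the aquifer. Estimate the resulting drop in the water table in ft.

A = 0.483 km² = 4.83 × 10^5 m²
Δh = ΔV / (Sy × A) = 3.2 × 10^5 m³ / (0.056 × 4.83 × 10^5 m²) = 11.83 m
Δh = 11.83 m = 38.82 ft

Δh ≈ 38.8 ft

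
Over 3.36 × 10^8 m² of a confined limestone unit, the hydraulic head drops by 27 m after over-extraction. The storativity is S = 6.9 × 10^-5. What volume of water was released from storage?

ΔV = S × A × Δh = 6.9 × 10^-5 × 3.36 × 10^8 m² × 27 m = 6.26 × 10^5 m³

ΔV ≈ 6.26 × 10^5 m³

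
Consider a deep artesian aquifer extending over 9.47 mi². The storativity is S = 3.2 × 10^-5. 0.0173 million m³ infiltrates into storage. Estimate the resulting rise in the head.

A = 9.47 mi² = 2.453 × 10^7 m²
ΔV = 0.0173 million m³ = 17300 m³
Δh = ΔV / (S × A) = 17300 m³ / (3.2 × 10^-5 × 2.453 × 10^7 m²) = 22.04 m

Δh ≈ 22 m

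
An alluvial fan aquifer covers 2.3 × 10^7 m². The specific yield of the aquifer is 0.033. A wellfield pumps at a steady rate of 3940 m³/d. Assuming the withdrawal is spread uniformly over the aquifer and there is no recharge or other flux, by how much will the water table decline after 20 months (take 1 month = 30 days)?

Δh ≈ 3.11 m

t = 20 months = 600 d
ΔV = Q × t = 3940 m³/d × 600 d = 2.364 × 10^6 m³
Δh = ΔV / (Sy × A) = 2.364 × 10^6 / (0.033 × 2.3 × 10^7) = 3.115 m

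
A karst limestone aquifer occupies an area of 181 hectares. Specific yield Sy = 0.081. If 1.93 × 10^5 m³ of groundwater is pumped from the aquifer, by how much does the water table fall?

A = 181 hectares = 1.81 × 10^6 m²
Δh = ΔV / (Sy × A) = 1.93 × 10^5 m³ / (0.081 × 1.81 × 10^6 m²) = 1.316 m

Δh ≈ 1.32 m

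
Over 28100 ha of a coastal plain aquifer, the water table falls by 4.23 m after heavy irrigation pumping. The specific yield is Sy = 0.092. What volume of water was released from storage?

ΔV ≈ 1.09 × 10^8 m³

A = 28100 ha = 2.81 × 10^8 m²
ΔV = Sy × A × Δh = 0.092 × 2.81 × 10^8 m² × 4.23 m = 1.094 × 10^8 m³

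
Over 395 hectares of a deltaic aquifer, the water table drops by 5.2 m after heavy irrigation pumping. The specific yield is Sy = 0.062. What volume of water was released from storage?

ΔV ≈ 1.27 × 10^6 m³

A = 395 hectares = 3.95 × 10^6 m²
ΔV = Sy × A × Δh = 0.062 × 3.95 × 10^6 m² × 5.2 m = 1.273 × 10^6 m³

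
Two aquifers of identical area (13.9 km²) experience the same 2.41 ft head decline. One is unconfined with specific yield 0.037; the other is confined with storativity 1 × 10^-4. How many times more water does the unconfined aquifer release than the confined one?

A = 13.9 km² = 1.39 × 10^7 m²
Δh = 2.41 ft = 0.7346 m
Unconfined: ΔV_u = Sy × A × Δh = 0.037 × 1.39 × 10^7 × 0.7346 = 3.778 × 10^5 m³
Confined: ΔV_c = S × A × Δh = 1 × 10^-4 × 1.39 × 10^7 × 0.7346 = 1021 m³
Ratio = ΔV_u / ΔV_c = Sy / S = 0.037 / 1 × 10^-4 = 370

ΔV_u / ΔV_c ≈ 370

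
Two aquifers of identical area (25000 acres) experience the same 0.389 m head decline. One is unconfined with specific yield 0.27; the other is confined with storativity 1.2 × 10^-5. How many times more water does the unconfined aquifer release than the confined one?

A = 25000 acres = 1.012 × 10^8 m²
Unconfined: ΔV_u = Sy × A × Δh = 0.27 × 1.012 × 10^8 × 0.389 = 1.063 × 10^7 m³
Confined: ΔV_c = S × A × Δh = 1.2 × 10^-5 × 1.012 × 10^8 × 0.389 = 472.3 m³
Ratio = ΔV_u / ΔV_c = Sy / S = 0.27 / 1.2 × 10^-5 = 22500

ΔV_u / ΔV_c ≈ 22500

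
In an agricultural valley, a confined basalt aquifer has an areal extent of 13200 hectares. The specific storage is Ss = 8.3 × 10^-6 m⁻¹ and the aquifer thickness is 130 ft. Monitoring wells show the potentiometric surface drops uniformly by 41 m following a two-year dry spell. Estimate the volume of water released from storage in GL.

b = 130 ft = 39.62 m
S = Ss × b = 8.3 × 10^-6 m⁻¹ × 39.62 m = 3.289 × 10^-4
A = 13200 hectares = 1.32 × 10^8 m²
ΔV = S × A × Δh = 3.289 × 10^-4 × 1.32 × 10^8 m² × 41 m = 1.78 × 10^6 m³
ΔV = 1.78 × 10^6 m³ = 1.78 GL

ΔV ≈ 1.78 GL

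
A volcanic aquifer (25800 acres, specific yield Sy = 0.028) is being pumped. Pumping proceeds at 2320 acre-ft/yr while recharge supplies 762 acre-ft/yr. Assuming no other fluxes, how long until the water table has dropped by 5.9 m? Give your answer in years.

t ≈ 8.98 years

A = 25800 acres = 1.044 × 10^8 m²
ΔV = Sy × A × Δh = 0.028 × 1.044 × 10^8 × 5.9 = 1.725 × 10^7 m³
Net withdrawal = 2320 − 762 = 1558 acre-ft/yr = 5265 m³/d
t = ΔV / Q = 1.725 × 10^7 m³ / 5265 m³/d = 3276 d
t = 3276 d ≈ 8.975 years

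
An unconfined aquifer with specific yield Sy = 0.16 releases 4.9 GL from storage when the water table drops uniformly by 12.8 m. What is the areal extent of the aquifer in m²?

ΔV = 4.9 GL = 4.9 × 10^6 m³
A = ΔV / (Sy × Δh) = 4.9 × 10^6 / (0.16 × 12.8) = 2.393 × 10^6 m²

A ≈ 2.39 × 10^6 m²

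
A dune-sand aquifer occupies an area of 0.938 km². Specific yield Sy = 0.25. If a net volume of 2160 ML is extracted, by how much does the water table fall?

Δh ≈ 9.21 m

A = 0.938 km² = 9.38 × 10^5 m²
ΔV = 2160 ML = 2.16 × 10^6 m³
Δh = ΔV / (Sy × A) = 2.16 × 10^6 m³ / (0.25 × 9.38 × 10^5 m²) = 9.211 m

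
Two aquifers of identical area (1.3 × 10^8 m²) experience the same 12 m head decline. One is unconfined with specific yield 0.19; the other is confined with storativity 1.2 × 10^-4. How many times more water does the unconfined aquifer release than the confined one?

ΔV_u / ΔV_c ≈ 1580

Unconfined: ΔV_u = Sy × A × Δh = 0.19 × 1.3 × 10^8 × 12 = 2.964 × 10^8 m³
Confined: ΔV_c = S × A × Δh = 1.2 × 10^-4 × 1.3 × 10^8 × 12 = 1.872 × 10^5 m³
Ratio = ΔV_u / ΔV_c = Sy / S = 0.19 / 1.2 × 10^-4 = 1583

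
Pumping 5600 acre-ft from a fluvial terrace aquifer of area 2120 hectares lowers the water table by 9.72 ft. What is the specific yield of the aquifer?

Sy ≈ 0.11

A = 2120 hectares = 2.12 × 10^7 m²
Δh = 9.72 ft = 2.963 m
ΔV = 5600 acre-ft = 6.907 × 10^6 m³
Sy = ΔV / (A × Δh) = 6.907 × 10^6 m³ / (2.12 × 10^7 m² × 2.963 m) = 0.11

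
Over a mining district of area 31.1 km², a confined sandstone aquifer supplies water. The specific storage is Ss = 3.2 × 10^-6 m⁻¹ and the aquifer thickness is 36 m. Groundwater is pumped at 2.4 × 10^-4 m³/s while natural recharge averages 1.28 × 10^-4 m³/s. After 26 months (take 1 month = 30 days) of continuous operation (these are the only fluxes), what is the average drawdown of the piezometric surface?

S = Ss × b = 3.2 × 10^-6 m⁻¹ × 36 m = 1.152 × 10^-4
A = 31.1 km² = 3.11 × 10^7 m²
Net abstraction = 2.4 × 10^-4 − 1.28 × 10^-4 = 1.12 × 10^-4 m³/s
Q_net = 1.12 × 10^-4 m³/s = 9.677 m³/d
t = 26 months = 780 d
ΔV = Q × t = 9.677 m³/d × 780 d = 7548 m³
Δh = ΔV / (S × A) = 7548 / (1.152 × 10^-4 × 3.11 × 10^7) = 2.107 m

Δh ≈ 2.11 m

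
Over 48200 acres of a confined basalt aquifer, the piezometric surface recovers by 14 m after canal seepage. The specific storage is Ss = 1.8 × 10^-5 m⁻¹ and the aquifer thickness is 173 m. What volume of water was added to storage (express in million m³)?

ΔV ≈ 8.5 million m³

S = Ss × b = 1.8 × 10^-5 m⁻¹ × 173 m = 3.114 × 10^-3
A = 48200 acres = 1.951 × 10^8 m²
ΔV = S × A × Δh = 0.003114 × 1.951 × 10^8 m² × 14 m = 8.504 × 10^6 m³
ΔV = 8.504 × 10^6 m³ = 8.504 million m³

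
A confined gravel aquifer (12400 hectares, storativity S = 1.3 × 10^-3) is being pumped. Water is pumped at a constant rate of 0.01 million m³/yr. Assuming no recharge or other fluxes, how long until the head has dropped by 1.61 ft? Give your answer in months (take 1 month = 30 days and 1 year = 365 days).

A = 12400 hectares = 1.24 × 10^8 m²
Δh = 1.61 ft = 0.4907 m
ΔV = S × A × Δh = 0.0013 × 1.24 × 10^8 × 0.4907 = 79110 m³
Q = 0.01 million m³/yr = 27.4 m³/d
t = ΔV / Q = 79110 m³ / 27.4 m³/d = 2887 d
t = 2887 d ≈ 96.24 months

t ≈ 96.2 months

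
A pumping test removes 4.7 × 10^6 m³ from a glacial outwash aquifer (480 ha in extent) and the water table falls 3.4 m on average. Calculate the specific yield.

A = 480 ha = 4.8 × 10^6 m²
Sy = ΔV / (A × Δh) = 4.7 × 10^6 m³ / (4.8 × 10^6 m² × 3.4 m) = 0.288

Sy ≈ 0.29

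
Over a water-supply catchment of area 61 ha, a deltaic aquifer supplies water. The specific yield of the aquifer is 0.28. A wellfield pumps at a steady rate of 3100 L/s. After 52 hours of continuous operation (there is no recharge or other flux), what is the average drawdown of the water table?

Δh ≈ 3.4 m

A = 61 ha = 6.1 × 10^5 m²
Q = 3100 L/s = 2.678 × 10^5 m³/d
t = 52 hours = 2.167 d
ΔV = Q × t = 2.678 × 10^5 m³/d × 2.167 d = 5.803 × 10^5 m³
Δh = ΔV / (Sy × A) = 5.803 × 10^5 / (0.28 × 6.1 × 10^5) = 3.398 m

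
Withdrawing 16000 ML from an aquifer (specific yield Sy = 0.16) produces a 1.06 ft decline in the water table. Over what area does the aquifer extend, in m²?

A ≈ 3.1 × 10^8 m²

Δh = 1.06 ft = 0.3231 m
ΔV = 16000 ML = 1.6 × 10^7 m³
A = ΔV / (Sy × Δh) = 1.6 × 10^7 / (0.16 × 0.3231) = 3.095 × 10^8 m²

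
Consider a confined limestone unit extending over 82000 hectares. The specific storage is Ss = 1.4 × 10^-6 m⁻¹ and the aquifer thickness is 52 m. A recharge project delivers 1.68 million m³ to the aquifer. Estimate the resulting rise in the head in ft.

S = Ss × b = 1.4 × 10^-6 m⁻¹ × 52 m = 7.28 × 10^-5
A = 82000 hectares = 8.2 × 10^8 m²
ΔV = 1.68 million m³ = 1.68 × 10^6 m³
Δh = ΔV / (S × A) = 1.68 × 10^6 m³ / (7.28 × 10^-5 × 8.2 × 10^8 m²) = 28.14 m
Δh = 28.14 m = 92.33 ft

Δh ≈ 92.3 ft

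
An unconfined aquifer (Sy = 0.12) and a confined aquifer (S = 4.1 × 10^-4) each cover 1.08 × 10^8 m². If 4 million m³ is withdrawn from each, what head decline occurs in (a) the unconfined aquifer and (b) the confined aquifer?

Δh_u ≈ 0.309 m; Δh_c ≈ 90.3 m

ΔV = 4 million m³ = 4 × 10^6 m³
Unconfined: Δh_u = ΔV/(Sy·A) = 4 × 10^6/(0.12 × 1.08 × 10^8) = 0.3086 m
Confined: Δh_c = ΔV/(S·A) = 4 × 10^6/(4.1 × 10^-4 × 1.08 × 10^8) = 90.33 m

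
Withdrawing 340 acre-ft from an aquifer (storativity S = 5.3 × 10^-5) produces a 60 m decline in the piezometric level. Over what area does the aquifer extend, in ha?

A ≈ 13200 ha

ΔV = 340 acre-ft = 4.194 × 10^5 m³
A = ΔV / (S × Δh) = 4.194 × 10^5 / (5.3 × 10^-5 × 60) = 1.319 × 10^8 m²
A = 1.319 × 10^8 m² = 13190 ha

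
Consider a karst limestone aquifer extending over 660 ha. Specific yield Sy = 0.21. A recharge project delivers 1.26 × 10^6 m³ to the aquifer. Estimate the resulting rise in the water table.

A = 660 ha = 6.6 × 10^6 m²
Δh = ΔV / (Sy × A) = 1.26 × 10^6 m³ / (0.21 × 6.6 × 10^6 m²) = 0.9091 m

Δh ≈ 0.909 m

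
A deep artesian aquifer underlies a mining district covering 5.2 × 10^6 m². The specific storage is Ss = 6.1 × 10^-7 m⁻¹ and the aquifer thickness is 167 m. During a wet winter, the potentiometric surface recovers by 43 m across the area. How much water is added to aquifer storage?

S = Ss × b = 6.1 × 10^-7 m⁻¹ × 167 m = 1.019 × 10^-4
ΔV = S × A × Δh = 1.019 × 10^-4 × 5.2 × 10^6 m² × 43 m = 22780 m³

ΔV ≈ 22800 m³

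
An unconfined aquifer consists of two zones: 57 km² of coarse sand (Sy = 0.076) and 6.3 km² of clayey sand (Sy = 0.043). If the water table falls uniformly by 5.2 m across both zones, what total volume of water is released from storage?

A₁ = 57 km² = 5.7 × 10^7 m²; A₂ = 6.3 km² = 6.3 × 10^6 m²
ΔV₁ = 0.076 × 5.7 × 10^7 × 5.2 = 2.253 × 10^7 m³
ΔV₂ = 0.043 × 6.3 × 10^6 × 5.2 = 1.409 × 10^6 m³
ΔV = ΔV₁ + ΔV₂ = 2.394 × 10^7 m³

ΔV ≈ 2.39 × 10^7 m³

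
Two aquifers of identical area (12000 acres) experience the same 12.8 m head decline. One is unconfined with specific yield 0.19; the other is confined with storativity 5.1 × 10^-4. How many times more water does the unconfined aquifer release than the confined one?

ΔV_u / ΔV_c ≈ 373

A = 12000 acres = 4.856 × 10^7 m²
Unconfined: ΔV_u = Sy × A × Δh = 0.19 × 4.856 × 10^7 × 12.8 = 1.181 × 10^8 m³
Confined: ΔV_c = S × A × Δh = 5.1 × 10^-4 × 4.856 × 10^7 × 12.8 = 3.17 × 10^5 m³
Ratio = ΔV_u / ΔV_c = Sy / S = 0.19 / 5.1 × 10^-4 = 372.5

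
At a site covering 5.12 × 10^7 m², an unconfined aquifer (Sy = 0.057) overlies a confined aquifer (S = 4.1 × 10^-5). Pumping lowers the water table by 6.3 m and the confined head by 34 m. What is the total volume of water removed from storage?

Unconfined: ΔV_u = Sy × A × Δh_u = 0.057 × 5.12 × 10^7 × 6.3 = 1.839 × 10^7 m³
Confined: ΔV_c = S × A × Δh_c = 4.1 × 10^-5 × 5.12 × 10^7 × 34 = 71370 m³
Total ΔV = 1.839 × 10^7 + 71370 = 1.846 × 10^7 m³

ΔV ≈ 1.85 × 10^7 m³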